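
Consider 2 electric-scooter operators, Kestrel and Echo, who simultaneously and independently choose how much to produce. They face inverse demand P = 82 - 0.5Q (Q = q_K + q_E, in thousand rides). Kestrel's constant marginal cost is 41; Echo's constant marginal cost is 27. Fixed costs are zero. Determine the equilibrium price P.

Kestrel's profit: π_K = (82 - 0.5Q)q_K - (41q_K). Setting ∂π_K/∂q_K = 0: 41 - q_K - (1/2)(q_E) = 0.
Echo's profit: π_E = (82 - 0.5Q)q_E - (27q_E). Setting ∂π_E/∂q_E = 0: 55 - q_E - (1/2)(q_K) = 0.
Rearranging gives the reaction functions q_K = (41 - (1/2)q_E) and q_E = (55 - (1/2)q_K).
Substituting one into the other gives q_K = 18 and q_E = 46.
Total output Q = 64, so price P = 82 - (1/2)·64 = 50.

50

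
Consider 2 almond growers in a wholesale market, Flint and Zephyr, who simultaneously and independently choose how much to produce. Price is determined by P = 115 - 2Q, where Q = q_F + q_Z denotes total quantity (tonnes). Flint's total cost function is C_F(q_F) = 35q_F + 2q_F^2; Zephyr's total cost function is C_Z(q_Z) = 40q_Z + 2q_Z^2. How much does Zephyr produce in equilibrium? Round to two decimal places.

7.33

Flint's profit: π_F = (115 - 2Q)q_F - (35q_F + 2q_F²). Setting ∂π_F/∂q_F = 0: 80 - 8q_F - 2(q_Z) = 0.
Zephyr's profit: π_Z = (115 - 2Q)q_Z - (40q_Z + 2q_Z²). Setting ∂π_Z/∂q_Z = 0: 75 - 8q_Z - 2(q_F) = 0.
Rearranging gives the reaction functions q_F = (80 - 2q_Z)/8 and q_Z = (75 - 2q_F)/8.
Substituting one into the other gives q_F = 49/6 and q_Z = 22/3.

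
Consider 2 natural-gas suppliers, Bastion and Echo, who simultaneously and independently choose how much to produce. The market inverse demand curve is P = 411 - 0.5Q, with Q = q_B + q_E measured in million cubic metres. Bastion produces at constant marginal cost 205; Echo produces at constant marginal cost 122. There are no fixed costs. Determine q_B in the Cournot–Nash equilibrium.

Bastion's profit: π_B = (411 - 0.5Q)q_B - (205q_B). Setting ∂π_B/∂q_B = 0: 206 - q_B - (1/2)(q_E) = 0.
Echo's first-order condition: 289 - q_E - (1/2)(q_B) = 0.
So q_B = (206 - (1/2)q_E) and q_E = (289 - (1/2)q_B).
Substituting one into the other gives q_B = 82 and q_E = 248.

82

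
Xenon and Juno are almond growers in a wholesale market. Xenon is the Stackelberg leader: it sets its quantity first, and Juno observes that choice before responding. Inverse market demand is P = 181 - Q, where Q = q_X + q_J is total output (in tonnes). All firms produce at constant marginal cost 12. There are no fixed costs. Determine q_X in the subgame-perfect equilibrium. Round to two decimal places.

84.50

The follower Juno best-responds to any q_X: π_J = (181 - Q)q_J - 12q_J.
Setting the follower's marginal profit to zero, 169 - q_X - 2q_J = 0, i.e. q_J = (169 - q_X)/2.
The leader anticipates this reaction. Substituting into P = 181 - Q gives P = 193/2 - (1/2)q_X, so π_X = (193/2 - (1/2)q_X)q_X - 12q_X.
Maximising: ∂π_X/∂q_X = 169/2 - q_X = 0, giving q_X = 169/2.
Then q_J = (169 - 169/2)/2 = 169/4.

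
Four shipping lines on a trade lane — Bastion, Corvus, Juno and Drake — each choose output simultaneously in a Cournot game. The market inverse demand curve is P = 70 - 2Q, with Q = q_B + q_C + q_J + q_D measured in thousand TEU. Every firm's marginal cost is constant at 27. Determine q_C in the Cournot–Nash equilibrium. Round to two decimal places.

A representative firm's profit is π_i = q_i(70 - 2Q) - 27q_i.
First-order condition (treating rivals' output as given): 43 - 4q_i - 2·Σ_{j≠i} q_j = 0.
With identical firms every q_j equals q_i, so Σ_{j≠i} q_j = 3q_i and 43 = 10q_i, giving q_i = 43/10.

4.30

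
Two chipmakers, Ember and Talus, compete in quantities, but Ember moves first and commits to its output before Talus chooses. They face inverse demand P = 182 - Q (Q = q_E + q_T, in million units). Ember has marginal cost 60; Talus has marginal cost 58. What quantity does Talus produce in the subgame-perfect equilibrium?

32

Solve by backward induction. Given q_E, the follower Talus maximises π_T = (182 - q_E - q_T)q_T - 58q_T.
Setting the follower's marginal profit to zero, 124 - q_E - 2q_T = 0, i.e. q_T = (124 - q_E)/2.
The leader anticipates this reaction. Substituting into P = 182 - Q gives P = 120 - (1/2)q_E, so π_E = (120 - (1/2)q_E)q_E - 60q_E.
The leader's first-order condition 60 - q_E = 0 yields q_E = 60.
Then q_T = (124 - 60)/2 = 32.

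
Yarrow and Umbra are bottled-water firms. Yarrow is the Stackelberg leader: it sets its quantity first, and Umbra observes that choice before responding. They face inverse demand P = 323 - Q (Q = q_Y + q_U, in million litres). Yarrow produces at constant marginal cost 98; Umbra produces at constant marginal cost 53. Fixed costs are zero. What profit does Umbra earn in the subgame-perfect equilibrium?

8100

Solve by backward induction. Given q_Y, the follower Umbra maximises π_U = (323 - q_Y - q_U)q_U - 53q_U.
Follower FOC: 270 - q_Y - 2q_U = 0, so q_U(q_Y) = (270 - q_Y)/2.
The leader anticipates this reaction. Substituting into P = 323 - Q gives P = 188 - (1/2)q_Y, so π_Y = (188 - (1/2)q_Y)q_Y - 98q_Y.
Leader FOC: 90 - q_Y = 0, so q_Y = 90.
Then q_U = (270 - 90)/2 = 90.
Price P = 323 - 180 = 143.
Umbra's profit: (143 - 53)·90 = 8100.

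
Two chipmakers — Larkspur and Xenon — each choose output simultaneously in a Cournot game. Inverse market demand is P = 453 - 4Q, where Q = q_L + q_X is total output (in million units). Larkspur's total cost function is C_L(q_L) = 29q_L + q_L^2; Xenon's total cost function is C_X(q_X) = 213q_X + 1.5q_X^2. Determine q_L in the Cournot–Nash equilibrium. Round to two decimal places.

39.40

Larkspur's profit: π_L = (453 - 4Q)q_L - (29q_L + q_L²). Setting ∂π_L/∂q_L = 0: 424 - 10q_L - 4(q_X) = 0.
Xenon's first-order condition: 240 - 11q_X - 4(q_L) = 0.
Best responses: q_L = (424 - 4q_X)/10, q_X = (240 - 4q_L)/11.
Substituting one into the other gives q_L = 1852/47 and q_X = 352/47.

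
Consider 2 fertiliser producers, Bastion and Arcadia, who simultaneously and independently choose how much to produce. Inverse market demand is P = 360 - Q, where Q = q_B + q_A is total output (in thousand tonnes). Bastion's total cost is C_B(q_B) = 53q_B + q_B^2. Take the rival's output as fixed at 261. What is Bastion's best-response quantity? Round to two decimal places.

With the rival's output fixed at 261, Bastion's profit is π_B = (360 - 261 - q_B)q_B - (53q_B + q_B²) = (99 - q_B)q_B - (53q_B + q_B²).
∂π_B/∂q_B = 46 - 4q_B = 0, so q_B = 23/2.

11.50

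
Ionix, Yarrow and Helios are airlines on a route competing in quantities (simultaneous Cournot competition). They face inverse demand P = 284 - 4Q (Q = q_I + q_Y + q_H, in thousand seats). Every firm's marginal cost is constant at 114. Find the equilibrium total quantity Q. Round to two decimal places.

31.88

A representative firm's profit is π_i = q_i(284 - 4Q) - 114q_i.
Setting ∂π_i/∂q_i = 0 with rivals' quantities fixed: 170 - 8q_i - 4·Σ_{j≠i} q_j = 0.
With identical firms every q_j equals q_i, so Σ_{j≠i} q_j = 2q_i and 170 = 16q_i, giving q_i = 85/8.
Total output Q = 85/8 + 85/8 + 85/8 = 255/8.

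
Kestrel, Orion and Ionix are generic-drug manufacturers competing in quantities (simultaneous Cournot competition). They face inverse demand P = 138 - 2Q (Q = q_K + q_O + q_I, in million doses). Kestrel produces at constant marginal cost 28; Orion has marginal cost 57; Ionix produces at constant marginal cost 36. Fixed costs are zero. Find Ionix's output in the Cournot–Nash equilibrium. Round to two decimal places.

Kestrel's profit: π_K = (138 - 2Q)q_K - (28q_K). Setting ∂π_K/∂q_K = 0: 110 - 4q_K - 2(q_O + q_I) = 0.
Orion's profit: π_O = (138 - 2Q)q_O - (57q_O). Setting ∂π_O/∂q_O = 0: 81 - 4q_O - 2(q_K + q_I) = 0.
Ionix's first-order condition: 102 - 4q_I - 2(q_K + q_O) = 0.
Summing all 3 equations gives 293 − 8Q = 0, hence Q = 293/8.
Back-substituting: q_K = (110 − 293/4)/2 = 147/8, q_O = (81 − 293/4)/2 = 31/8, q_I = (102 − 293/4)/2 = 115/8.

14.38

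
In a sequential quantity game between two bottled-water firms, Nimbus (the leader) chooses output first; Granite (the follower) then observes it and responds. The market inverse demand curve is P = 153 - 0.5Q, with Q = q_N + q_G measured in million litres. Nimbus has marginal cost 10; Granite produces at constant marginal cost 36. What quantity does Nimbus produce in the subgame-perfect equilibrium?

Solve by backward induction. Given q_N, the follower Granite maximises π_G = (153 - (1/2)q_N - (1/2)q_G)q_G - 36q_G.
Setting the follower's marginal profit to zero, 117 - (1/2)q_N - q_G = 0, i.e. q_G = (117 - (1/2)q_N).
Nimbus substitutes q_G(q_N) into its own profit: π_N = q_N(153 - (1/2)q_N - (117 - (1/2)q_N)/2) - 10q_N = (189/2 - (1/4)q_N)q_N - 10q_N.
The leader's first-order condition 169/2 - (1/2)q_N = 0 yields q_N = 169.
Then q_G = (117 - (1/2)·169) = 65/2.

169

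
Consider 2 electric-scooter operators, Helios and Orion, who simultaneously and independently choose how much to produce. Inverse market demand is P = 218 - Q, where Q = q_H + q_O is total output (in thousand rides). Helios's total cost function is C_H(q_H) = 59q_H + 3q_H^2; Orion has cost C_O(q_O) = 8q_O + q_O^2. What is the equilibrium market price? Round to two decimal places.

Helios's profit: π_H = (218 - Q)q_H - (59q_H + 3q_H²). Setting ∂π_H/∂q_H = 0: 159 - 8q_H - (q_O) = 0.
Orion's profit: π_O = (218 - Q)q_O - (8q_O + q_O²). Setting ∂π_O/∂q_O = 0: 210 - 4q_O - (q_H) = 0.
Rearranging gives the reaction functions q_H = (159 - q_O)/8 and q_O = (210 - q_H)/4.
Solving the pair: q_H = 426/31, q_O = 1521/31.
Total output Q = 1947/31, so price P = 218 - 1947/31 = 155.1935.

155.19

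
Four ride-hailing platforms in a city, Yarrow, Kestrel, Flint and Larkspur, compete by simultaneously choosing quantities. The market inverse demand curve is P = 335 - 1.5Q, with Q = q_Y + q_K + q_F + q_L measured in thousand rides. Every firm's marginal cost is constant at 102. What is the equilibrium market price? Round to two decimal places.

148.60

A representative firm's profit is π_i = q_i(335 - 1.5Q) - 102q_i.
First-order condition (treating rivals' output as given): 233 - 3q_i - (3/2)·Σ_{j≠i} q_j = 0.
With identical firms every q_j equals q_i, so Σ_{j≠i} q_j = 3q_i and 233 = (15/2)q_i, giving q_i = 466/15.
Total output Q = 1864/15, so price P = 335 - (3/2)·(1864/15) = 743/5.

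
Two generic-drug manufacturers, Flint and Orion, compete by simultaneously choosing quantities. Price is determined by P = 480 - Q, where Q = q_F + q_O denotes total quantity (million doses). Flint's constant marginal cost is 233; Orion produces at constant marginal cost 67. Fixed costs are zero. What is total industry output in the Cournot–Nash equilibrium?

220

Flint's profit: π_F = (480 - Q)q_F - (233q_F). Setting ∂π_F/∂q_F = 0: 247 - 2q_F - (q_O) = 0.
Orion's profit: π_O = (480 - Q)q_O - (67q_O). Setting ∂π_O/∂q_O = 0: 413 - 2q_O - (q_F) = 0.
Best responses: q_F = (247 - q_O)/2, q_O = (413 - q_F)/2.
Solving the pair: q_F = 27, q_O = 193.
Total output Q = 27 + 193 = 220.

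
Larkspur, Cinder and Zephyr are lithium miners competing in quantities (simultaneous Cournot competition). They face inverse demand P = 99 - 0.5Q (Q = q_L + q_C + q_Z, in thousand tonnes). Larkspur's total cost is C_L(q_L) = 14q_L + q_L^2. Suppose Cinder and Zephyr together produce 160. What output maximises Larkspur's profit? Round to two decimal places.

With rivals' combined output fixed at 160, Larkspur's profit is π_L = (99 - (1/2)·160 - (1/2)q_L)q_L - (14q_L + q_L²) = (19 - (1/2)q_L)q_L - (14q_L + q_L²).
∂π_L/∂q_L = 5 - 3q_L = 0, so q_L = 5/3.

1.67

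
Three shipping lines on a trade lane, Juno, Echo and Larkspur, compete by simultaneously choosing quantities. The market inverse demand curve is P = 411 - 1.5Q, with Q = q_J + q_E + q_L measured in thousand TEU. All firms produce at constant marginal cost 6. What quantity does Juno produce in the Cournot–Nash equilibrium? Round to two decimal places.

67.50

Each firm earns π_i = (411 - 1.5Q)q_i - 6q_i.
Setting ∂π_i/∂q_i = 0 with rivals' quantities fixed: 405 - 3q_i - (3/2)·Σ_{j≠i} q_j = 0.
By symmetry each firm produces the same amount; substituting Σ_{j≠i} q_j = 2q_i yields q_i = 405/6 = 135/2.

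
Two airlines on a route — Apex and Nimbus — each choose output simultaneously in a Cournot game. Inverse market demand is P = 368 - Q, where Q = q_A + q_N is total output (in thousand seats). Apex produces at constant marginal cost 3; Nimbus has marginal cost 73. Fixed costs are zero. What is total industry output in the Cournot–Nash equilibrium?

Apex's profit: π_A = (368 - Q)q_A - (3q_A). Setting ∂π_A/∂q_A = 0: 365 - 2q_A - (q_N) = 0.
Nimbus's first-order condition: 295 - 2q_N - (q_A) = 0.
Rearranging gives the reaction functions q_A = (365 - q_N)/2 and q_N = (295 - q_A)/2.
Substituting one into the other gives q_A = 145 and q_N = 75.
Total output Q = 145 + 75 = 220.

220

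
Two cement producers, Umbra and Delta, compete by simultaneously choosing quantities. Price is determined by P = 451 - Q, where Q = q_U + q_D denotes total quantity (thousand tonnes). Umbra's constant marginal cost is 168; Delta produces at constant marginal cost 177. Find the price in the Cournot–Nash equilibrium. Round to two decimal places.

265.33

Umbra's profit: π_U = (451 - Q)q_U - (168q_U). Setting ∂π_U/∂q_U = 0: 283 - 2q_U - (q_D) = 0.
Delta's profit: π_D = (451 - Q)q_D - (177q_D). Setting ∂π_D/∂q_D = 0: 274 - 2q_D - (q_U) = 0.
So q_U = (283 - q_D)/2 and q_D = (274 - q_U)/2.
Solving the pair: q_U = 292/3, q_D = 265/3.
Total output Q = 557/3, so price P = 451 - 557/3 = 796/3.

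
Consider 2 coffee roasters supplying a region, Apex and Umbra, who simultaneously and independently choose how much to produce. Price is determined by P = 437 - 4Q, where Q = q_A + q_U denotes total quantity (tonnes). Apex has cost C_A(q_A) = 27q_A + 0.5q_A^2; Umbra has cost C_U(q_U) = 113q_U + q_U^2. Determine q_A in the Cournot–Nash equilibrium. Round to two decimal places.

37.89

Apex's profit: π_A = (437 - 4Q)q_A - (27q_A + (1/2)q_A²). Setting ∂π_A/∂q_A = 0: 410 - 9q_A - 4(q_U) = 0.
Umbra's profit: π_U = (437 - 4Q)q_U - (113q_U + q_U²). Setting ∂π_U/∂q_U = 0: 324 - 10q_U - 4(q_A) = 0.
Best responses: q_A = (410 - 4q_U)/9, q_U = (324 - 4q_A)/10.
Solving the pair: q_A = 1402/37, q_U = 638/37.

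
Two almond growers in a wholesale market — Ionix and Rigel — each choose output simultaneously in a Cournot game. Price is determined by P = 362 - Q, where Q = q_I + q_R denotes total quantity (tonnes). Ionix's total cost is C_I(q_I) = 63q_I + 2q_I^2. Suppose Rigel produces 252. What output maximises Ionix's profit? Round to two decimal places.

With the rival's output fixed at 252, Ionix's profit is π_I = (362 - 252 - q_I)q_I - (63q_I + 2q_I²) = (110 - q_I)q_I - (63q_I + 2q_I²).
∂π_I/∂q_I = 47 - 6q_I = 0, so q_I = 47/6.

7.83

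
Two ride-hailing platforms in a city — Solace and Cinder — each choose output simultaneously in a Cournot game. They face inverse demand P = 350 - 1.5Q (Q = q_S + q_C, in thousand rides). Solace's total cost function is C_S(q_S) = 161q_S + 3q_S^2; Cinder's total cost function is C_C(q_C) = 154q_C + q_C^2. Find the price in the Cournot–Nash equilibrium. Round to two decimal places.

Solace's profit: π_S = (350 - 1.5Q)q_S - (161q_S + 3q_S²). Setting ∂π_S/∂q_S = 0: 189 - 9q_S - (3/2)(q_C) = 0.
Cinder's first-order condition: 196 - 5q_C - (3/2)(q_S) = 0.
Rearranging gives the reaction functions q_S = (189 - (3/2)q_C)/9 and q_C = (196 - (3/2)q_S)/5.
Substituting one into the other gives q_S = 868/57 and q_C = 658/19.
Total output Q = 49.8596, so price P = 350 - (3/2)·49.8596 = 275.2105.

275.21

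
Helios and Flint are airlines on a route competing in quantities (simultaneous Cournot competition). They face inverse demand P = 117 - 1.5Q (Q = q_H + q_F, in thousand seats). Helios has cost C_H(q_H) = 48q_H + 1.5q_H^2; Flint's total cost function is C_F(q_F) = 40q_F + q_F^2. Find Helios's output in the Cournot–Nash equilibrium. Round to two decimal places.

8.27

Helios's profit: π_H = (117 - 1.5Q)q_H - (48q_H + (3/2)q_H²). Setting ∂π_H/∂q_H = 0: 69 - 6q_H - (3/2)(q_F) = 0.
Flint's profit: π_F = (117 - 1.5Q)q_F - (40q_F + q_F²). Setting ∂π_F/∂q_F = 0: 77 - 5q_F - (3/2)(q_H) = 0.
So q_H = (69 - (3/2)q_F)/6 and q_F = (77 - (3/2)q_H)/5.
Solving the pair: q_H = 306/37, q_F = 478/37.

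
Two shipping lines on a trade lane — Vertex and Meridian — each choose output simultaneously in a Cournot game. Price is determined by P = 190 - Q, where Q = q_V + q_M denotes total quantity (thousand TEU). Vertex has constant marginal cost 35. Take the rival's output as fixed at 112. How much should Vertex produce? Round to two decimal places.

With the rival's output fixed at 112, Vertex's profit is π_V = (190 - 112 - q_V)q_V - (35q_V) = (78 - q_V)q_V - (35q_V).
∂π_V/∂q_V = 43 - 2q_V = 0, so q_V = 43/2.

21.50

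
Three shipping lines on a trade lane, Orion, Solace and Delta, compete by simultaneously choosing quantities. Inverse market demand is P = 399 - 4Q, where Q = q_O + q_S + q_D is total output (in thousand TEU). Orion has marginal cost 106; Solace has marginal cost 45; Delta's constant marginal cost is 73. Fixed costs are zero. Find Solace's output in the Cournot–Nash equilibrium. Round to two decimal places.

27.69

Orion's profit: π_O = (399 - 4Q)q_O - (106q_O). Setting ∂π_O/∂q_O = 0: 293 - 8q_O - 4(q_S + q_D) = 0.
Solace's profit: π_S = (399 - 4Q)q_S - (45q_S). Setting ∂π_S/∂q_S = 0: 354 - 8q_S - 4(q_O + q_D) = 0.
Delta's profit: π_D = (399 - 4Q)q_D - (73q_D). Setting ∂π_D/∂q_D = 0: 326 - 8q_D - 4(q_O + q_S) = 0.
Adding the 3 first-order conditions: 973 − 16Q = 0, so Q = 973/16.
Back-substituting: q_O = (293 − 973/4)/4 = 199/16, q_S = (354 − 973/4)/4 = 443/16, q_D = (326 − 973/4)/4 = 331/16.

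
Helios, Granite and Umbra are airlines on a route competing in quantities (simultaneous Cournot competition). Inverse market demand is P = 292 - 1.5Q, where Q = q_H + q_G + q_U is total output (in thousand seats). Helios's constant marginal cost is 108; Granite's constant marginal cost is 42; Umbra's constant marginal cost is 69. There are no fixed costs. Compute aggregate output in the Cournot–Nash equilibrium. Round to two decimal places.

Helios's profit: π_H = (292 - 1.5Q)q_H - (108q_H). Setting ∂π_H/∂q_H = 0: 184 - 3q_H - (3/2)(q_G + q_U) = 0.
Granite's profit: π_G = (292 - 1.5Q)q_G - (42q_G). Setting ∂π_G/∂q_G = 0: 250 - 3q_G - (3/2)(q_H + q_U) = 0.
Umbra's first-order condition: 223 - 3q_U - (3/2)(q_H + q_G) = 0.
Adding the 3 conditions: 657 − 3Q − 3Q = 0, i.e. Q = 219/2.
Back-substituting: q_H = (184 − 657/4)/(3/2) = 79/6, q_G = (250 − 657/4)/(3/2) = 343/6, q_U = (223 − 657/4)/(3/2) = 235/6.
Total output Q = 79/6 + 343/6 + 235/6 = 219/2.

109.50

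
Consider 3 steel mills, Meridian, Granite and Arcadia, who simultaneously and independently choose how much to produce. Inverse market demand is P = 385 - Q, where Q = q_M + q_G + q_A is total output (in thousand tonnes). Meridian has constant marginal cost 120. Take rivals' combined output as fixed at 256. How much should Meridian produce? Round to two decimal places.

4.50

With rivals' combined output fixed at 256, Meridian's profit is π_M = (385 - 256 - q_M)q_M - (120q_M) = (129 - q_M)q_M - (120q_M).
∂π_M/∂q_M = 9 - 2q_M = 0, so q_M = 9/2.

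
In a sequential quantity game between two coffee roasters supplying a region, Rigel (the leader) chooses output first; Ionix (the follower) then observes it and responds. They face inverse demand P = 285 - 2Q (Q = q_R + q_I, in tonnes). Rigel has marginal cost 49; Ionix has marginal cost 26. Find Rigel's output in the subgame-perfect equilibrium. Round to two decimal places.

Solve by backward induction. Given q_R, the follower Ionix maximises π_I = (285 - 2q_R - 2q_I)q_I - 26q_I.
∂π_I/∂q_I = 259 - 2q_R - 4q_I = 0 gives the reaction function q_I = (259 - 2q_R)/4.
Rigel substitutes q_I(q_R) into its own profit: π_R = q_R(285 - 2q_R - (259 - 2q_R)/2) - 49q_R = (311/2 - q_R)q_R - 49q_R.
Leader FOC: 213/2 - 2q_R = 0, so q_R = 213/4.
Then q_I = (259 - 2·(213/4))/4 = 305/8.

53.25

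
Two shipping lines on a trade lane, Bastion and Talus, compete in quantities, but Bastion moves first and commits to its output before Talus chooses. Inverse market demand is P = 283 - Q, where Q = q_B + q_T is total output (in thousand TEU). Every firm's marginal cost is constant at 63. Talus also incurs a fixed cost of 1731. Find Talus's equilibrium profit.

1294

The follower Talus best-responds to any q_B: π_T = (283 - Q)q_T - 63q_T.
Follower FOC: 220 - q_B - 2q_T = 0, so q_T(q_B) = (220 - q_B)/2.
The leader anticipates this reaction. Substituting into P = 283 - Q gives P = 173 - (1/2)q_B, so π_B = (173 - (1/2)q_B)q_B - 63q_B.
The leader's first-order condition 110 - q_B = 0 yields q_B = 110.
Then q_T = (220 - 110)/2 = 55.
Price P = 283 - 165 = 118.
Talus's profit: (118 - 63)·55 - 1731 = 1294.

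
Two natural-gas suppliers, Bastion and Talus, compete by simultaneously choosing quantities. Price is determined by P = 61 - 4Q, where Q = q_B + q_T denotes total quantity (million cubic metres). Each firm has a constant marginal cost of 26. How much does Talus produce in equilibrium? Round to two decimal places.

2.92

Each firm earns π_i = (61 - 4Q)q_i - 26q_i.
Setting ∂π_i/∂q_i = 0 with rivals' quantities fixed: 35 - 8q_i - 4q_j = 0.
With identical firms every q_j equals q_i, so q_j = q_i and 35 = 12q_i, giving q_i = 35/12.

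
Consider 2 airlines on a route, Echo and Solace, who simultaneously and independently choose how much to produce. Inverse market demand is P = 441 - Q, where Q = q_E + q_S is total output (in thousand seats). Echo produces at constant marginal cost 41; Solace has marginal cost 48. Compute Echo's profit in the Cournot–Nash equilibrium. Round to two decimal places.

Echo's profit: π_E = (441 - Q)q_E - (41q_E). Setting ∂π_E/∂q_E = 0: 400 - 2q_E - (q_S) = 0.
Solace's profit: π_S = (441 - Q)q_S - (48q_S). Setting ∂π_S/∂q_S = 0: 393 - 2q_S - (q_E) = 0.
Rearranging gives the reaction functions q_E = (400 - q_S)/2 and q_S = (393 - q_E)/2.
Substituting one into the other gives q_E = 407/3 and q_S = 386/3.
Price P = 441 - 793/3 = 530/3.
Echo's profit: (530/3 - 41)·(407/3) = 18405.4444.

18405.44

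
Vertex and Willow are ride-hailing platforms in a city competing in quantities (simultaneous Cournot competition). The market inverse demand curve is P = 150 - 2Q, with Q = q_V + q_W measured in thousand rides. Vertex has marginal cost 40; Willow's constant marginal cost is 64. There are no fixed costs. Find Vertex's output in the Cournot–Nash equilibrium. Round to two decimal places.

22.33

Vertex's profit: π_V = (150 - 2Q)q_V - (40q_V). Setting ∂π_V/∂q_V = 0: 110 - 4q_V - 2(q_W) = 0.
Willow's profit: π_W = (150 - 2Q)q_W - (64q_W). Setting ∂π_W/∂q_W = 0: 86 - 4q_W - 2(q_V) = 0.
So q_V = (110 - 2q_W)/4 and q_W = (86 - 2q_V)/4.
Solving the pair: q_V = 67/3, q_W = 31/3.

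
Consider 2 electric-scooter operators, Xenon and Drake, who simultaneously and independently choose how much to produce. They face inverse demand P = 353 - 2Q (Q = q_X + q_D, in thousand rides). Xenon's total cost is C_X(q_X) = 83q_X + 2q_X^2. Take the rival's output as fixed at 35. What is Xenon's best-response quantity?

25

With the rival's output fixed at 35, Xenon's profit is π_X = (353 - 2·35 - 2q_X)q_X - (83q_X + 2q_X²) = (283 - 2q_X)q_X - (83q_X + 2q_X²).
∂π_X/∂q_X = 200 - 8q_X = 0, so q_X = 25.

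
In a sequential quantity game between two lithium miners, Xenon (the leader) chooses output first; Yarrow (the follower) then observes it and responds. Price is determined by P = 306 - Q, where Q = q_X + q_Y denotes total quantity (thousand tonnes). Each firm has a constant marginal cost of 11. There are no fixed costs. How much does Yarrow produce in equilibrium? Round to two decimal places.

Solve by backward induction. Given q_X, the follower Yarrow maximises π_Y = (306 - q_X - q_Y)q_Y - 11q_Y.
∂π_Y/∂q_Y = 295 - q_X - 2q_Y = 0 gives the reaction function q_Y = (295 - q_X)/2.
Xenon substitutes q_Y(q_X) into its own profit: π_X = q_X(306 - q_X - (295 - q_X)/2) - 11q_X = (317/2 - (1/2)q_X)q_X - 11q_X.
Maximising: ∂π_X/∂q_X = 295/2 - q_X = 0, giving q_X = 295/2.
Then q_Y = (295 - 295/2)/2 = 295/4.

73.75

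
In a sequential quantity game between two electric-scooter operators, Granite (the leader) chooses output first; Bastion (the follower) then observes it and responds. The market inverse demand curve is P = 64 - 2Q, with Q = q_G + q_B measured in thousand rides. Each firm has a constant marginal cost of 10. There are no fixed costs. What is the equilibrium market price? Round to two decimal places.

The follower Bastion best-responds to any q_G: π_B = (64 - 2Q)q_B - 10q_B.
Follower FOC: 54 - 2q_G - 4q_B = 0, so q_B(q_G) = (54 - 2q_G)/4.
The leader anticipates this reaction. Substituting into P = 64 - 2Q gives P = 37 - q_G, so π_G = (37 - q_G)q_G - 10q_G.
Leader FOC: 27 - 2q_G = 0, so q_G = 27/2.
Then q_B = (54 - 2·(27/2))/4 = 27/4.
Total output Q = 81/4, so price P = 64 - 2·(81/4) = 47/2.

23.50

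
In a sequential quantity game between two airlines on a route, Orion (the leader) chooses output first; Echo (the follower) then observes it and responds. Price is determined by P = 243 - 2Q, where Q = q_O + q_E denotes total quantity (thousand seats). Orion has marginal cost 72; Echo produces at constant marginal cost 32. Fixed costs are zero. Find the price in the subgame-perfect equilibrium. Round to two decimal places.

104.75

The follower Echo best-responds to any q_O: π_E = (243 - 2Q)q_E - 32q_E.
Follower FOC: 211 - 2q_O - 4q_E = 0, so q_E(q_O) = (211 - 2q_O)/4.
The leader anticipates this reaction. Substituting into P = 243 - 2Q gives P = 275/2 - q_O, so π_O = (275/2 - q_O)q_O - 72q_O.
Maximising: ∂π_O/∂q_O = 131/2 - 2q_O = 0, giving q_O = 131/4.
Then q_E = (211 - 2·(131/4))/4 = 291/8.
Total output Q = 553/8, so price P = 243 - 2·(553/8) = 419/4.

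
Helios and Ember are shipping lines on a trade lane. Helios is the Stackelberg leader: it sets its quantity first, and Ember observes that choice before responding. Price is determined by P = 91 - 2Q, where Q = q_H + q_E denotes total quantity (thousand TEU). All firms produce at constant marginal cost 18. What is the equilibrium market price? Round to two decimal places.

The follower Ember best-responds to any q_H: π_E = (91 - 2Q)q_E - 18q_E.
Follower FOC: 73 - 2q_H - 4q_E = 0, so q_E(q_H) = (73 - 2q_H)/4.
The leader anticipates this reaction. Substituting into P = 91 - 2Q gives P = 109/2 - q_H, so π_H = (109/2 - q_H)q_H - 18q_H.
Leader FOC: 73/2 - 2q_H = 0, so q_H = 73/4.
Then q_E = (73 - 2·(73/4))/4 = 73/8.
Total output Q = 219/8, so price P = 91 - 2·(219/8) = 145/4.

36.25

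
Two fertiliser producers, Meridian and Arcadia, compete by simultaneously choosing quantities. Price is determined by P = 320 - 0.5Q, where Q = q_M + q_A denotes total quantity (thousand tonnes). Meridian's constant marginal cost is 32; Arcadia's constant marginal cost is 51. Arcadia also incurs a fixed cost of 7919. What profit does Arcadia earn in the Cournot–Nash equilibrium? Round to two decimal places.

Meridian's profit: π_M = (320 - 0.5Q)q_M - (32q_M). Setting ∂π_M/∂q_M = 0: 288 - q_M - (1/2)(q_A) = 0.
Arcadia's profit: π_A = (320 - 0.5Q)q_A - (51q_A). Setting ∂π_A/∂q_A = 0: 269 - q_A - (1/2)(q_M) = 0.
So q_M = (288 - (1/2)q_A) and q_A = (269 - (1/2)q_M).
Solving the pair: q_M = 614/3, q_A = 500/3.
Price P = 320 - (1/2)·(1114/3) = 403/3.
Arcadia's profit: (403/3 - 51)·(500/3) - 7919 = 5969.8889.

5969.89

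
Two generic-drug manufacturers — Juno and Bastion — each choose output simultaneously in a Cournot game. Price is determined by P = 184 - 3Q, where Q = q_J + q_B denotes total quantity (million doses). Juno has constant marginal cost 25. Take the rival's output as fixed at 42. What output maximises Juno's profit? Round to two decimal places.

5.50

With the rival's output fixed at 42, Juno's profit is π_J = (184 - 3·42 - 3q_J)q_J - (25q_J) = (58 - 3q_J)q_J - (25q_J).
∂π_J/∂q_J = 33 - 6q_J = 0, so q_J = 11/2.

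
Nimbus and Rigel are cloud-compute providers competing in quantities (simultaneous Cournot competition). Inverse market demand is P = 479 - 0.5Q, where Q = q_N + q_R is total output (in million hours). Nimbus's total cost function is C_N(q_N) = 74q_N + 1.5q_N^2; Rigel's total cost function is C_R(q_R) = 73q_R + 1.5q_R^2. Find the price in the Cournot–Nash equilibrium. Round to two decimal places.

388.89

Nimbus's profit: π_N = (479 - 0.5Q)q_N - (74q_N + (3/2)q_N²). Setting ∂π_N/∂q_N = 0: 405 - 4q_N - (1/2)(q_R) = 0.
Rigel's first-order condition: 406 - 4q_R - (1/2)(q_N) = 0.
Best responses: q_N = (405 - (1/2)q_R)/4, q_R = (406 - (1/2)q_N)/4.
Solving the pair: q_N = 89.9683, q_R = 90.2540.
Total output Q = 1622/9, so price P = 479 - (1/2)·(1622/9) = 388.8889.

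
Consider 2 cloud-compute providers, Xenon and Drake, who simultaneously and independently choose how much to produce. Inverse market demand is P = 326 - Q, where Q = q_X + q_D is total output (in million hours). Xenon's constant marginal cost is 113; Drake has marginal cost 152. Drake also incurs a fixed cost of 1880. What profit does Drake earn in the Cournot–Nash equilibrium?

145

Xenon's profit: π_X = (326 - Q)q_X - (113q_X). Setting ∂π_X/∂q_X = 0: 213 - 2q_X - (q_D) = 0.
Drake's first-order condition: 174 - 2q_D - (q_X) = 0.
Rearranging gives the reaction functions q_X = (213 - q_D)/2 and q_D = (174 - q_X)/2.
Substituting one into the other gives q_X = 84 and q_D = 45.
Price P = 326 - 129 = 197.
Drake's profit: (197 - 152)·45 - 1880 = 145.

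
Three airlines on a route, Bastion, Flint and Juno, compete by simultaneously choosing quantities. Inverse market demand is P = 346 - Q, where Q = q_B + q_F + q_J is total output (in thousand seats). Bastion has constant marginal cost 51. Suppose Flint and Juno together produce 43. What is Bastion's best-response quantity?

126

With rivals' combined output fixed at 43, Bastion's profit is π_B = (346 - 43 - q_B)q_B - (51q_B) = (303 - q_B)q_B - (51q_B).
∂π_B/∂q_B = 252 - 2q_B = 0, so q_B = 126.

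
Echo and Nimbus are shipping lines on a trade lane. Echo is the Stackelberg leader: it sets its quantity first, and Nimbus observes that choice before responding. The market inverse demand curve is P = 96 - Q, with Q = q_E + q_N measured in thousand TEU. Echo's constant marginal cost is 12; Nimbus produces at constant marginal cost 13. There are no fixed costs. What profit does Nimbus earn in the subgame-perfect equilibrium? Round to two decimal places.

410.06

Solve by backward induction. Given q_E, the follower Nimbus maximises π_N = (96 - q_E - q_N)q_N - 13q_N.
∂π_N/∂q_N = 83 - q_E - 2q_N = 0 gives the reaction function q_N = (83 - q_E)/2.
The leader anticipates this reaction. Substituting into P = 96 - Q gives P = 109/2 - (1/2)q_E, so π_E = (109/2 - (1/2)q_E)q_E - 12q_E.
Leader FOC: 85/2 - q_E = 0, so q_E = 85/2.
Then q_N = (83 - 85/2)/2 = 81/4.
Price P = 96 - 251/4 = 133/4.
Nimbus's profit: (133/4 - 13)·(81/4) = 410.0625.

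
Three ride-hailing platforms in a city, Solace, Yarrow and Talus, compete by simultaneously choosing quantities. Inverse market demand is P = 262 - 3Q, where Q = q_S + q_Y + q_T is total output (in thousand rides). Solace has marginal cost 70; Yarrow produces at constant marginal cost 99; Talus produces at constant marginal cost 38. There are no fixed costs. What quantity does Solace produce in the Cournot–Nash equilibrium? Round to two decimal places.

Solace's profit: π_S = (262 - 3Q)q_S - (70q_S). Setting ∂π_S/∂q_S = 0: 192 - 6q_S - 3(q_Y + q_T) = 0.
Yarrow's profit: π_Y = (262 - 3Q)q_Y - (99q_Y). Setting ∂π_Y/∂q_Y = 0: 163 - 6q_Y - 3(q_S + q_T) = 0.
Talus's first-order condition: 224 - 6q_T - 3(q_S + q_Y) = 0.
Adding the 3 first-order conditions: 579 − 12Q = 0, so Q = 193/4.
Back-substituting: q_S = (192 − 579/4)/3 = 63/4, q_Y = (163 − 579/4)/3 = 73/12, q_T = (224 − 579/4)/3 = 317/12.

15.75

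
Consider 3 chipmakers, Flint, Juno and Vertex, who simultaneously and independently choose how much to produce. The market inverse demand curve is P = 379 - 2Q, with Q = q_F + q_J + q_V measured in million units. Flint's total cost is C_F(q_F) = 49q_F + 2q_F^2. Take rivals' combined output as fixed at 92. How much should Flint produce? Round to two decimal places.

With rivals' combined output fixed at 92, Flint's profit is π_F = (379 - 2·92 - 2q_F)q_F - (49q_F + 2q_F²) = (195 - 2q_F)q_F - (49q_F + 2q_F²).
∂π_F/∂q_F = 146 - 8q_F = 0, so q_F = 73/4.

18.25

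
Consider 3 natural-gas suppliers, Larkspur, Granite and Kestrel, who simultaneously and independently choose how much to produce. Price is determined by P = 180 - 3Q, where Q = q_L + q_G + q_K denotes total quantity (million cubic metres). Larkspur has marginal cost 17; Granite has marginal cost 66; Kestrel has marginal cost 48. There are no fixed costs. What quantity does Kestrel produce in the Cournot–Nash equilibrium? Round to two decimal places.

9.92

Larkspur's profit: π_L = (180 - 3Q)q_L - (17q_L). Setting ∂π_L/∂q_L = 0: 163 - 6q_L - 3(q_G + q_K) = 0.
Granite's profit: π_G = (180 - 3Q)q_G - (66q_G). Setting ∂π_G/∂q_G = 0: 114 - 6q_G - 3(q_L + q_K) = 0.
Kestrel's first-order condition: 132 - 6q_K - 3(q_L + q_G) = 0.
Summing all 3 equations gives 409 − 12Q = 0, hence Q = 409/12.
Back-substituting: q_L = (163 − 409/4)/3 = 81/4, q_G = (114 − 409/4)/3 = 47/12, q_K = (132 − 409/4)/3 = 119/12.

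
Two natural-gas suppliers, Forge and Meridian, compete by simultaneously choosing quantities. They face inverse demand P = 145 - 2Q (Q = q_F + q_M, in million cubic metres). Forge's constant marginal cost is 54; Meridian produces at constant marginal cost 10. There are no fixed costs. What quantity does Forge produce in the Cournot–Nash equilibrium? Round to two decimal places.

7.83

Forge's profit: π_F = (145 - 2Q)q_F - (54q_F). Setting ∂π_F/∂q_F = 0: 91 - 4q_F - 2(q_M) = 0.
Meridian's profit: π_M = (145 - 2Q)q_M - (10q_M). Setting ∂π_M/∂q_M = 0: 135 - 4q_M - 2(q_F) = 0.
Rearranging gives the reaction functions q_F = (91 - 2q_M)/4 and q_M = (135 - 2q_F)/4.
Substituting one into the other gives q_F = 47/6 and q_M = 179/6.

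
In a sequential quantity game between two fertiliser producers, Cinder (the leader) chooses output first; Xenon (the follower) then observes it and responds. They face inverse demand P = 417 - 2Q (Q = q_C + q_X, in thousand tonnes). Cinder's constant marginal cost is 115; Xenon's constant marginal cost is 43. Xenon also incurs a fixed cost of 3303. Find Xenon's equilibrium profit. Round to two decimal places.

The follower Xenon best-responds to any q_C: π_X = (417 - 2Q)q_X - 43q_X.
∂π_X/∂q_X = 374 - 2q_C - 4q_X = 0 gives the reaction function q_X = (374 - 2q_C)/4.
Cinder substitutes q_X(q_C) into its own profit: π_C = q_C(417 - 2q_C - (374 - 2q_C)/2) - 115q_C = (230 - q_C)q_C - 115q_C.
The leader's first-order condition 115 - 2q_C = 0 yields q_C = 115/2.
Then q_X = (374 - 2·(115/2))/4 = 259/4.
Price P = 417 - 2·(489/4) = 345/2.
Xenon's profit: (345/2 - 43)·(259/4) - 3303 = 5082.1250.

5082.13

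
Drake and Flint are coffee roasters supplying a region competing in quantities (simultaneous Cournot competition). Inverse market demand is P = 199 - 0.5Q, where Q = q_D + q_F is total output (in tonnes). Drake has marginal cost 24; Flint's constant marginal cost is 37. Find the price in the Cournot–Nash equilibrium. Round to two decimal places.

86.67

Drake's profit: π_D = (199 - 0.5Q)q_D - (24q_D). Setting ∂π_D/∂q_D = 0: 175 - q_D - (1/2)(q_F) = 0.
Flint's profit: π_F = (199 - 0.5Q)q_F - (37q_F). Setting ∂π_F/∂q_F = 0: 162 - q_F - (1/2)(q_D) = 0.
Best responses: q_D = (175 - (1/2)q_F), q_F = (162 - (1/2)q_D).
Substituting one into the other gives q_D = 376/3 and q_F = 298/3.
Total output Q = 674/3, so price P = 199 - (1/2)·(674/3) = 260/3.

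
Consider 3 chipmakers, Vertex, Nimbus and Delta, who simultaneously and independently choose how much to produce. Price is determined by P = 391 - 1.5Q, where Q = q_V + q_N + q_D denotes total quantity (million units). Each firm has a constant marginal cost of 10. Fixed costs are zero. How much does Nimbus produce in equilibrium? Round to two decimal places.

A representative firm's profit is π_i = q_i(391 - 1.5Q) - 10q_i.
Setting ∂π_i/∂q_i = 0 with rivals' quantities fixed: 381 - 3q_i - (3/2)·Σ_{j≠i} q_j = 0.
With identical firms every q_j equals q_i, so Σ_{j≠i} q_j = 2q_i and 381 = 6q_i, giving q_i = 127/2.

63.50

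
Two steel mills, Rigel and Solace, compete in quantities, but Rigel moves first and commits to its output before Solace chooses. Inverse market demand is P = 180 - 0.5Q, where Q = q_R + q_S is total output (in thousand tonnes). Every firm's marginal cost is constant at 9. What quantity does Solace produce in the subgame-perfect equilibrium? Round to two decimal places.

85.50

Solve by backward induction. Given q_R, the follower Solace maximises π_S = (180 - (1/2)q_R - (1/2)q_S)q_S - 9q_S.
∂π_S/∂q_S = 171 - (1/2)q_R - q_S = 0 gives the reaction function q_S = (171 - (1/2)q_R).
Rigel substitutes q_S(q_R) into its own profit: π_R = q_R(180 - (1/2)q_R - (171 - (1/2)q_R)/2) - 9q_R = (189/2 - (1/4)q_R)q_R - 9q_R.
Leader FOC: 171/2 - (1/2)q_R = 0, so q_R = 171.
Then q_S = (171 - (1/2)·171) = 171/2.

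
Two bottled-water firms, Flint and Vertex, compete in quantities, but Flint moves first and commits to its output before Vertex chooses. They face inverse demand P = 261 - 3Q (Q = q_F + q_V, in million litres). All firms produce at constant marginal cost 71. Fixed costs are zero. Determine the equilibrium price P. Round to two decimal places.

118.50

Solve by backward induction. Given q_F, the follower Vertex maximises π_V = (261 - 3q_F - 3q_V)q_V - 71q_V.
Setting the follower's marginal profit to zero, 190 - 3q_F - 6q_V = 0, i.e. q_V = (190 - 3q_F)/6.
Flint substitutes q_V(q_F) into its own profit: π_F = q_F(261 - 3q_F - (190 - 3q_F)/2) - 71q_F = (166 - (3/2)q_F)q_F - 71q_F.
Maximising: ∂π_F/∂q_F = 95 - 3q_F = 0, giving q_F = 95/3.
Then q_V = (190 - 3·(95/3))/6 = 95/6.
Total output Q = 95/2, so price P = 261 - 3·(95/2) = 237/2.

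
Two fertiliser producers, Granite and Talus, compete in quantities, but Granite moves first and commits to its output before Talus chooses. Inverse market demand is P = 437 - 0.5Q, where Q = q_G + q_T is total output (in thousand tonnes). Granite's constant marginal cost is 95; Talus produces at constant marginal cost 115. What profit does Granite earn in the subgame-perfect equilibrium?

32761

The follower Talus best-responds to any q_G: π_T = (437 - 0.5Q)q_T - 115q_T.
Follower FOC: 322 - (1/2)q_G - q_T = 0, so q_T(q_G) = (322 - (1/2)q_G).
Granite substitutes q_T(q_G) into its own profit: π_G = q_G(437 - (1/2)q_G - (322 - (1/2)q_G)/2) - 95q_G = (276 - (1/4)q_G)q_G - 95q_G.
Leader FOC: 181 - (1/2)q_G = 0, so q_G = 362.
Then q_T = (322 - (1/2)·362) = 141.
Price P = 437 - (1/2)·503 = 371/2.
Granite's profit: (371/2 - 95)·362 = 32761.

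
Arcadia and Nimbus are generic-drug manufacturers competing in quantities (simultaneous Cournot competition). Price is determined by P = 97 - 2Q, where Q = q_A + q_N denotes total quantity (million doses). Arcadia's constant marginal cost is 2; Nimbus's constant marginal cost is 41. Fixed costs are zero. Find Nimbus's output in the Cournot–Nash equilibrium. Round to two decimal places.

2.83

Arcadia's profit: π_A = (97 - 2Q)q_A - (2q_A). Setting ∂π_A/∂q_A = 0: 95 - 4q_A - 2(q_N) = 0.
Nimbus's first-order condition: 56 - 4q_N - 2(q_A) = 0.
So q_A = (95 - 2q_N)/4 and q_N = (56 - 2q_A)/4.
Solving the pair: q_A = 67/3, q_N = 17/6.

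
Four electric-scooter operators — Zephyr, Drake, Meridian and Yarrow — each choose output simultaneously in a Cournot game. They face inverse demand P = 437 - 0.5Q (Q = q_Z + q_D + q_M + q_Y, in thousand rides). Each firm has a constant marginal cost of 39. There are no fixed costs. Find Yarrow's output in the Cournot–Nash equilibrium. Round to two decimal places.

Each firm earns π_i = (437 - 0.5Q)q_i - 39q_i.
Setting ∂π_i/∂q_i = 0 with rivals' quantities fixed: 398 - q_i - (1/2)·Σ_{j≠i} q_j = 0.
With identical firms every q_j equals q_i, so Σ_{j≠i} q_j = 3q_i and 398 = (5/2)q_i, giving q_i = 796/5.

159.20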